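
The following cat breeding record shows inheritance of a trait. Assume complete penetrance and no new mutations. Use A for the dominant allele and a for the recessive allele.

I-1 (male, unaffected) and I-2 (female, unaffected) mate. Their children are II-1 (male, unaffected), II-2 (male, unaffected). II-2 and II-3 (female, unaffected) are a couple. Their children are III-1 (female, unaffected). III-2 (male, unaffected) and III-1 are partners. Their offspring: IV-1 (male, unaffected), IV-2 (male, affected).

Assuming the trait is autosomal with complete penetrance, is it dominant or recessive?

recessive

III-2 and III-1 are both unaffected yet have an affected child IV-2. Under dominance, an affected child requires at least one affected parent, so the trait cannot be dominant.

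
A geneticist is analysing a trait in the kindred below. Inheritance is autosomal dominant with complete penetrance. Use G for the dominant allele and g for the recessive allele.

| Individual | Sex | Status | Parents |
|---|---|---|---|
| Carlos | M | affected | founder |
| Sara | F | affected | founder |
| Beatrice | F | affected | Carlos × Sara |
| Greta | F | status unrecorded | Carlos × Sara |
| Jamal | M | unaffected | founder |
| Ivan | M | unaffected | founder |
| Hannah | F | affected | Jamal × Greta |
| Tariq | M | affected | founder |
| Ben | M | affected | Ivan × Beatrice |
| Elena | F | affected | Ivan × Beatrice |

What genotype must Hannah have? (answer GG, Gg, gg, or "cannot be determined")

From phenotype alone, Hannah is GG or Gg.
Hannah is affected so carries G and received g from Jamal (gg), so Hannah is Gg.

Gg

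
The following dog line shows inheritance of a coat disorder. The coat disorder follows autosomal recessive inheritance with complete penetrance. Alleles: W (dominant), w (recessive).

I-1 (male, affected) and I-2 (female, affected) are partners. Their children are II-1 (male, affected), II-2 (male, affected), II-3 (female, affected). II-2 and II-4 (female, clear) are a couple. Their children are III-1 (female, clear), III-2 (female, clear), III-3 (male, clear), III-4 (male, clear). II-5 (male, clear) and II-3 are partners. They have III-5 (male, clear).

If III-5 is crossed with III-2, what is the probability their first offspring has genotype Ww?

1/2

III-5 is clear so carries W and received w from II-3 (ww), so III-5 is Ww.
III-2 is clear so carries W and received w from II-2 (ww), so III-2 is Ww.
The cross gives 1/4 WW : 1/2 Ww : 1/4 ww, so P(offspring has genotype Ww) = 1/2.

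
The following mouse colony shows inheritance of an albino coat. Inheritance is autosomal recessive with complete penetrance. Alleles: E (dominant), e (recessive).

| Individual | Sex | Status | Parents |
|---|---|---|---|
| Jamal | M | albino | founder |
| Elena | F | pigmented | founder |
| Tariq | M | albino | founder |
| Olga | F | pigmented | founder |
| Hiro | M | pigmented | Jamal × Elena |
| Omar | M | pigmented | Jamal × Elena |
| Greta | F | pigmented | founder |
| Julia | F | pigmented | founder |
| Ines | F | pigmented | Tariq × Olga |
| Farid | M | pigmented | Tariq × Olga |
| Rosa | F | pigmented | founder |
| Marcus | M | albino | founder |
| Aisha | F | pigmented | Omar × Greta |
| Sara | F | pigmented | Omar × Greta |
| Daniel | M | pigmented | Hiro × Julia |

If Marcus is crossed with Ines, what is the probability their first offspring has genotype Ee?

Marcus is albino, so Marcus is ee.
Ines is pigmented so carries E and received e from Tariq (ee), so Ines is Ee.
The cross gives 1/2 Ee : 1/2 ee, so P(offspring has genotype Ee) = 1/2.

1/2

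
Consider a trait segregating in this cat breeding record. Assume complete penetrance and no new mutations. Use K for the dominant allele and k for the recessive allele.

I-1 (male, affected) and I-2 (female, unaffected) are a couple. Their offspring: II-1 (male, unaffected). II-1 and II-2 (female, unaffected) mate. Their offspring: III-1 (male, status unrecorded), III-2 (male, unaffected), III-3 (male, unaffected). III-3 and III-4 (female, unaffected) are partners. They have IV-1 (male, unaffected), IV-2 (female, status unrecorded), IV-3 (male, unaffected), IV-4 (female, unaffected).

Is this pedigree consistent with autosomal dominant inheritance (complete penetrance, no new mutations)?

A consistent assignment under autosomal dominant exists: I-1 Kk, I-2 kk, II-1 kk, II-2 kk, III-1 kk, III-2 kk, III-3 kk, III-4 kk, IV-1 kk, IV-2 kk, IV-3 kk, IV-4 kk.
In this assignment every recorded phenotype matches its genotype and every non-founder's genotype is obtainable from its parents' genotypes, so the pedigree is consistent.

Yes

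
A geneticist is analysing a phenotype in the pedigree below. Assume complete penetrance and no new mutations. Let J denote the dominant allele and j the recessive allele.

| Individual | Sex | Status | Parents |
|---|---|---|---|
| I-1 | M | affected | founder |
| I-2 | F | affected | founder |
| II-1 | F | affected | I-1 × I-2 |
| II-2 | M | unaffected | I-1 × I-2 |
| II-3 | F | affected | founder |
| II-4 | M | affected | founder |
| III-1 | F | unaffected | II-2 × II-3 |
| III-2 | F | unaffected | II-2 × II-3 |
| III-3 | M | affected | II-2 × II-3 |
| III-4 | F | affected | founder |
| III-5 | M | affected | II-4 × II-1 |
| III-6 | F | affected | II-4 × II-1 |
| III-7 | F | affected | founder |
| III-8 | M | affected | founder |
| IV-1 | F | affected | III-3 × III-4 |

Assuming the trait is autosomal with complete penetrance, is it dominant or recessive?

dominant

I-1 and I-2 are both affected yet have an unaffected child II-2. Under a recessive model two affected parents are homozygous and every child would be affected, so the trait cannot be recessive.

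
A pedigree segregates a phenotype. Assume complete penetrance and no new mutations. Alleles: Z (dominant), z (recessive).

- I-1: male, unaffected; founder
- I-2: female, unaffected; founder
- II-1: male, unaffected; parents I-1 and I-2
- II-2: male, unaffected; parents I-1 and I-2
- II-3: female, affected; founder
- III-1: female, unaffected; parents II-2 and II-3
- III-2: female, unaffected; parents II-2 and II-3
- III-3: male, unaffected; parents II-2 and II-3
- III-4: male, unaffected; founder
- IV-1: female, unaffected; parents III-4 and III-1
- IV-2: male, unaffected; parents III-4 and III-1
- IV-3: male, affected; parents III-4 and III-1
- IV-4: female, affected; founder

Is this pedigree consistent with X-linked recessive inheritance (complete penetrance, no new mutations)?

No

Under X-linked recessive, III-3 (unaffected, male) cannot arise from II-2 (unaffected) × II-3 (affected).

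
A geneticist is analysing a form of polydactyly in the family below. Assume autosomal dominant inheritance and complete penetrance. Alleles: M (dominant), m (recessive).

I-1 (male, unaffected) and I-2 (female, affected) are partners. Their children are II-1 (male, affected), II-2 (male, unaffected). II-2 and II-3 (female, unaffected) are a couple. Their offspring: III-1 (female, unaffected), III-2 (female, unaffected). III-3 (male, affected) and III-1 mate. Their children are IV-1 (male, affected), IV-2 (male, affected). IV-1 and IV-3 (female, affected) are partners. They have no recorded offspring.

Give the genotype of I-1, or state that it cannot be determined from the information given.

mm

I-1 is unaffected, so I-1 is mm.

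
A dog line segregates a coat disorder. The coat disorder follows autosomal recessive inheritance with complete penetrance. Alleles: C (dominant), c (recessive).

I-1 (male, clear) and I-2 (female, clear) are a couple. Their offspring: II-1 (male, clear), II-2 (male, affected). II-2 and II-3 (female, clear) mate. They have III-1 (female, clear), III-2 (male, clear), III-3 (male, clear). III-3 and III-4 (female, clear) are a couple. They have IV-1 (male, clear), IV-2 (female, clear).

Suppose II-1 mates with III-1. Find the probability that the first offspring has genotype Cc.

I-1 is clear so carries C and passed c to II-2 (cc), so I-1 is Cc.
I-2 is clear so carries C and passed c to II-2 (cc), so I-2 is Cc.
II-1 is a clear offspring of I-1 (Cc) × I-2 (Cc), whose cross gives 1/4 CC : 1/2 Cc : 1/4 cc; conditioning on being clear, II-1 is CC with probability 1/3, Cc with probability 2/3.
III-1 is clear so carries C and received c from II-2 (cc), so III-1 is Cc.
Summing over parental genotype combinations, P(offspring has genotype Cc) = 1/3·1/2 + 2/3·1/2 = 1/2.

1/2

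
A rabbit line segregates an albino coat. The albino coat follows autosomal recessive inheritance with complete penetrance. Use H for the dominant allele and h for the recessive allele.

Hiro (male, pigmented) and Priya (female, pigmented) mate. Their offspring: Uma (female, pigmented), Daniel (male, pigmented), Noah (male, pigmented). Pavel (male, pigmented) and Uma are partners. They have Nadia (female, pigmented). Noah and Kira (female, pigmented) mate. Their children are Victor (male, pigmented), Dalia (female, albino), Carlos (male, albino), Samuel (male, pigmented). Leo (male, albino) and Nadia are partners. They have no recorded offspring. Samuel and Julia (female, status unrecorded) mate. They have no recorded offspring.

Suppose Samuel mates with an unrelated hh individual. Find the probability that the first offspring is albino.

Noah is pigmented so carries H and passed h to Dalia (hh), so Noah is Hh.
Kira is pigmented so carries H and passed h to Dalia (hh), so Kira is Hh.
Samuel is a pigmented offspring of Noah (Hh) × Kira (Hh), whose cross gives 1/4 HH : 1/2 Hh : 1/4 hh; conditioning on being pigmented, Samuel is HH with probability 1/3, Hh with probability 2/3.
Summing over parental genotype combinations, P(offspring is albino) = 2/3·1/2 = 1/3.

1/3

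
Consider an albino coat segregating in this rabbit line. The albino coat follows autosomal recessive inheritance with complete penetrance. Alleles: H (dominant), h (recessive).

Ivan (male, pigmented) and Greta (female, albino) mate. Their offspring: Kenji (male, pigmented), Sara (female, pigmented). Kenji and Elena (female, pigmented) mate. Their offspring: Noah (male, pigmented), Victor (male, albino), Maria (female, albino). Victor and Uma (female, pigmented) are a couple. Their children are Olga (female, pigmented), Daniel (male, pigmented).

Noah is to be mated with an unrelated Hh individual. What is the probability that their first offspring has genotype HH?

Kenji is pigmented so carries H and received h from Greta (hh), so Kenji is Hh.
Elena is pigmented so carries H and passed h to Victor (hh), so Elena is Hh.
Noah is a pigmented offspring of Kenji (Hh) × Elena (Hh), whose cross gives 1/4 HH : 1/2 Hh : 1/4 hh; conditioning on being pigmented, Noah is HH with probability 1/3, Hh with probability 2/3.
Summing over parental genotype combinations, P(offspring has genotype HH) = 1/3·1/2 + 2/3·1/4 = 1/3.

1/3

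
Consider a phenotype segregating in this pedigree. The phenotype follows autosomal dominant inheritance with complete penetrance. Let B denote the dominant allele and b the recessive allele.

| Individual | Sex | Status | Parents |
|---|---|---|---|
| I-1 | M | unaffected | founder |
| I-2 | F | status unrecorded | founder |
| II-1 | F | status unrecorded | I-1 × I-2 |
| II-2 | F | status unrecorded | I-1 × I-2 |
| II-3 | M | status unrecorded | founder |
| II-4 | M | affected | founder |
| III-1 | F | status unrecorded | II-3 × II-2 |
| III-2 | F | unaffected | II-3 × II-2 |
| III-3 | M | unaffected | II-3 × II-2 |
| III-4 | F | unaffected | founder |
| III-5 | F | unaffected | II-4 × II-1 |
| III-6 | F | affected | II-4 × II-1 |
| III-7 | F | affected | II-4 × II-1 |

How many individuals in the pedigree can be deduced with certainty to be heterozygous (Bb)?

1

Obligate heterozygotes: II-4 is affected so carries B and passed b to III-5 (bb), so II-4 is Bb.
Every other individual is either homozygous by phenotype or has at least one consistent homozygous assignment, so the count is 1.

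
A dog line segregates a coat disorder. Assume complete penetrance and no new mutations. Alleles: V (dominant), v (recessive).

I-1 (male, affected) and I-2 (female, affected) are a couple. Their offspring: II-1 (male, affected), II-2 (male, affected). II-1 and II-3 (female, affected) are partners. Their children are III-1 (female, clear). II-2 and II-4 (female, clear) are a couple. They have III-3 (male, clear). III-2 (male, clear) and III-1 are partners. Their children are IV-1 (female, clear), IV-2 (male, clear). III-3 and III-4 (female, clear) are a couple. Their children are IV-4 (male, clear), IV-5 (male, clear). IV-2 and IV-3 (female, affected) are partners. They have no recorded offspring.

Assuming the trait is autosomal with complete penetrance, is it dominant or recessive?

dominant

II-1 and II-3 are both affected yet have a clear child III-1. Under a recessive model two affected parents are homozygous and every child would be affected, so the trait cannot be recessive.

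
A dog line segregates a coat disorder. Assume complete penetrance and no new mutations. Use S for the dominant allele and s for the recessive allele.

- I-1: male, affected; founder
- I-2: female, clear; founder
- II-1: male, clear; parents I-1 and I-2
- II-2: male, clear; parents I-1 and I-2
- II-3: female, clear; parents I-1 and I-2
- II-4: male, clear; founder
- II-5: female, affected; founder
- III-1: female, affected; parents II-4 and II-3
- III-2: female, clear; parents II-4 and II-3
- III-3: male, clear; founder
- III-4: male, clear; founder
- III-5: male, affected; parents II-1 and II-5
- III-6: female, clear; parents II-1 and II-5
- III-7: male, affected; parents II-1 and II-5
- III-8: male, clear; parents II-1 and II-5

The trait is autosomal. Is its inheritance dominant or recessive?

II-4 and II-3 are both clear yet have an affected child III-1. Under dominance, an affected child requires at least one affected parent, so the trait cannot be dominant.

recessive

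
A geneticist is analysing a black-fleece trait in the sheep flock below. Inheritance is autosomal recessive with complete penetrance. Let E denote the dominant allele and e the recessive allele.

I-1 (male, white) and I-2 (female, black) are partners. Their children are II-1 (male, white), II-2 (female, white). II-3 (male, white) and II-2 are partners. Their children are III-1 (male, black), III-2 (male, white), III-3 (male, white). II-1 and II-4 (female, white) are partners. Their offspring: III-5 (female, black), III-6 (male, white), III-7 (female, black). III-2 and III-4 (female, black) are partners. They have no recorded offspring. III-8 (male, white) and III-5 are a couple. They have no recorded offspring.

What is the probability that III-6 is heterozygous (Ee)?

II-1 is white so carries E and received e from I-2 (ee), so II-1 is Ee.
II-4 is white so carries E and passed e to III-5 (ee), so II-4 is Ee.
Their cross gives offspring ratios 1/4 EE : 1/2 Ee : 1/4 ee. Conditioning on III-6 being white, P(Ee) = 1/2 / 3/4 = 2/3.

2/3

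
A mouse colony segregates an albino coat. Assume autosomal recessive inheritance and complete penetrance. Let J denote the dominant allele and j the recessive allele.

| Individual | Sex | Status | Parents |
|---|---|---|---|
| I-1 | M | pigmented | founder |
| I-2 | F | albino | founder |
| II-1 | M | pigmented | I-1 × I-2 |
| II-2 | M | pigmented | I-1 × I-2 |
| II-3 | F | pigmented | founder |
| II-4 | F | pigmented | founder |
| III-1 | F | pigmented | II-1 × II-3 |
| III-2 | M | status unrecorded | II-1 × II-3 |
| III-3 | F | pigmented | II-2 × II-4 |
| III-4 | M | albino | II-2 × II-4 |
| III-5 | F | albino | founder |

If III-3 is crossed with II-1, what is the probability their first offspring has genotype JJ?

II-2 is pigmented so carries J and received j from I-2 (jj), so II-2 is Jj.
II-4 is pigmented so carries J and passed j to III-4 (jj), so II-4 is Jj.
III-3 is a pigmented offspring of II-2 (Jj) × II-4 (Jj), whose cross gives 1/4 JJ : 1/2 Jj : 1/4 jj; conditioning on being pigmented, III-3 is JJ with probability 1/3, Jj with probability 2/3.
II-1 is pigmented so carries J and received j from I-2 (jj), so II-1 is Jj.
Summing over parental genotype combinations, P(offspring has genotype JJ) = 1/3·1/2 + 2/3·1/4 = 1/3.

1/3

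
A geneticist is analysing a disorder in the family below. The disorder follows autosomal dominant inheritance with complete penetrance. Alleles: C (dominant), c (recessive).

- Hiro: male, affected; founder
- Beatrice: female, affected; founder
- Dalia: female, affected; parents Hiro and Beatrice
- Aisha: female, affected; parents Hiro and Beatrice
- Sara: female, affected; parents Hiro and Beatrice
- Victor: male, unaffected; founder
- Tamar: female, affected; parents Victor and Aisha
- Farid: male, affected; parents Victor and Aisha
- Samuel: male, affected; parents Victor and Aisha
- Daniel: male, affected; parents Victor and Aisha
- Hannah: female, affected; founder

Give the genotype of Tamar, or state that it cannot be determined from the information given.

From phenotype alone, Tamar is CC or Cc.
Tamar is affected so carries C and received c from Victor (cc), so Tamar is Cc.

Cc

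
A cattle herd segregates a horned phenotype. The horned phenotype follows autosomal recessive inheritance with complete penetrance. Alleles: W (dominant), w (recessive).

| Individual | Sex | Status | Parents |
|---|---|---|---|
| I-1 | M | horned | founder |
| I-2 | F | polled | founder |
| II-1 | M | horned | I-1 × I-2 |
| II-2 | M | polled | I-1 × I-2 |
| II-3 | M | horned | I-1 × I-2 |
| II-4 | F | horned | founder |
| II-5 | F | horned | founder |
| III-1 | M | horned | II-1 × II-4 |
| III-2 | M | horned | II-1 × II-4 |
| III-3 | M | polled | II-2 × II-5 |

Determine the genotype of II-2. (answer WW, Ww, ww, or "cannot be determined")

Ww

From phenotype alone, II-2 is WW or Ww.
II-2 is polled so carries W and received w from I-1 (ww), so II-2 is Ww.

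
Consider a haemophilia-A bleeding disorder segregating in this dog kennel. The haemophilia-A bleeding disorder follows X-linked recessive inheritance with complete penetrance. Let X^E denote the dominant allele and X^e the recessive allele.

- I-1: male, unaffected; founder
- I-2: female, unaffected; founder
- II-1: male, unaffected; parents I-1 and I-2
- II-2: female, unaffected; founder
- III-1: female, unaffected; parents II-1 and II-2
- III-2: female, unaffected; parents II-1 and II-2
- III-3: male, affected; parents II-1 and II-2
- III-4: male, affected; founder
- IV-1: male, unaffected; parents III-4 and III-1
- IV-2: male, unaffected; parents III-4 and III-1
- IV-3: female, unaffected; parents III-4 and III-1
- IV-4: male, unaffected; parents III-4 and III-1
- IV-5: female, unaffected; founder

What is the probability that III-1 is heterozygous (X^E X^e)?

1/17

II-1 is unaffected, so II-1 is X^E Y.
II-2 is unaffected so carries E and passed e to III-3 (X^e Y), so II-2 is X^E X^e.
Their cross gives offspring ratios 1/2 X^E X^E : 1/2 X^E X^e. Conditioning on III-1 being unaffected, P(X^E X^e) = 1/2 / 1 = 1/2 before taking III-1's own offspring into account.
III-4 is affected, so III-4 is X^e Y.
Now use III-1's offspring. Probability of each recorded status — unaffected son IV-1: 1/2 if III-1 is X^E X^e, 1 if X^E X^E; unaffected son IV-2: 1/2 if III-1 is X^E X^e, 1 if X^E X^E; unaffected daughter IV-3: 1/2 if III-1 is X^E X^e, 1 if X^E X^E; unaffected son IV-4: 1/2 if III-1 is X^E X^e, 1 if X^E X^E.
Bayes: P(X^E X^e) = 1/2·1/16 / (1/2·1/16 + 1/2·1) = 1/17.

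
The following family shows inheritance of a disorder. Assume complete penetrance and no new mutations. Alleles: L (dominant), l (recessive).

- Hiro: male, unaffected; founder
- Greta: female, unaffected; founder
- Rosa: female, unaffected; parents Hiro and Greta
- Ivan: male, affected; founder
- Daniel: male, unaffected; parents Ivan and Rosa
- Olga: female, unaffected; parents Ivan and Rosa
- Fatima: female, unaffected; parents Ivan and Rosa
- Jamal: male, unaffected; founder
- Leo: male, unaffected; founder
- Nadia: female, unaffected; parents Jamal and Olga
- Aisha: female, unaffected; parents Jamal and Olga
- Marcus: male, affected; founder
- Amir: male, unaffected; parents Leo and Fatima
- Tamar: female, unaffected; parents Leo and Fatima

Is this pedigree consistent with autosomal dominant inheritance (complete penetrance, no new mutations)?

A consistent assignment under autosomal dominant exists: Hiro ll, Greta ll, Rosa ll, Ivan Ll, Daniel ll, Olga ll, Fatima ll, Jamal ll, Leo ll, Nadia ll, Aisha ll, Marcus LL, Amir ll, Tamar ll.
In this assignment every recorded phenotype matches its genotype and every non-founder's genotype is obtainable from its parents' genotypes, so the pedigree is consistent.

Yes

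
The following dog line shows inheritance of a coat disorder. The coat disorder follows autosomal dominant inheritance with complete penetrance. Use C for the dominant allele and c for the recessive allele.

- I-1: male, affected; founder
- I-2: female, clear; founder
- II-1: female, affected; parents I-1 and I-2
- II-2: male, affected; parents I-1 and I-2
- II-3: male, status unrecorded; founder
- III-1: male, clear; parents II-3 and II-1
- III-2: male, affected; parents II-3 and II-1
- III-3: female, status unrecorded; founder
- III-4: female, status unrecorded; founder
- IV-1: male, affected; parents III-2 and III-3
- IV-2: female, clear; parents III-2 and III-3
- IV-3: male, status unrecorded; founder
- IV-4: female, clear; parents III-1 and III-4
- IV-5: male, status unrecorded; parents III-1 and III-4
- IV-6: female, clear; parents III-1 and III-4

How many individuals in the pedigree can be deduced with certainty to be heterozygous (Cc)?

3

Obligate heterozygotes: II-1 is affected so carries C and received c from I-2 (cc), so II-1 is Cc; II-2 is affected so carries C and received c from I-2 (cc), so II-2 is Cc; III-2 is affected so carries C and passed c to IV-2 (cc), so III-2 is Cc.
Every other individual is either homozygous by phenotype or has at least one consistent homozygous assignment, so the count is 3.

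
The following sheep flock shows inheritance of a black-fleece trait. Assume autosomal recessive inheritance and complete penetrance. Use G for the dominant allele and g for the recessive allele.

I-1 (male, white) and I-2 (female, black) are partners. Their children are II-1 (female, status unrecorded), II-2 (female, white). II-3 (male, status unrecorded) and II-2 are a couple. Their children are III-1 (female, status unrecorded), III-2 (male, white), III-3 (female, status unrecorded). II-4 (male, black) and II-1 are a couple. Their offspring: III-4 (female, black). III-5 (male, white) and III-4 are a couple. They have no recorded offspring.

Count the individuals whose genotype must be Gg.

Obligate heterozygotes: II-2 is white so carries G and received g from I-2 (gg), so II-2 is Gg.
Every other individual is either homozygous by phenotype or has at least one consistent homozygous assignment, so the count is 1.

1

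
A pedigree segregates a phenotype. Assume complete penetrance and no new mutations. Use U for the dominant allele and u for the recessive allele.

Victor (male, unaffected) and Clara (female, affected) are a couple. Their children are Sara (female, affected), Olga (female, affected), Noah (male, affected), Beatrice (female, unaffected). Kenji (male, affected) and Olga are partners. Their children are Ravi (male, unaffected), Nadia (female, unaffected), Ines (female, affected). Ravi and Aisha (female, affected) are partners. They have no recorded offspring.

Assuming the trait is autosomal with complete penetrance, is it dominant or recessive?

dominant

Kenji and Olga are both affected yet have an unaffected child Ravi. Under a recessive model two affected parents are homozygous and every child would be affected, so the trait cannot be recessive.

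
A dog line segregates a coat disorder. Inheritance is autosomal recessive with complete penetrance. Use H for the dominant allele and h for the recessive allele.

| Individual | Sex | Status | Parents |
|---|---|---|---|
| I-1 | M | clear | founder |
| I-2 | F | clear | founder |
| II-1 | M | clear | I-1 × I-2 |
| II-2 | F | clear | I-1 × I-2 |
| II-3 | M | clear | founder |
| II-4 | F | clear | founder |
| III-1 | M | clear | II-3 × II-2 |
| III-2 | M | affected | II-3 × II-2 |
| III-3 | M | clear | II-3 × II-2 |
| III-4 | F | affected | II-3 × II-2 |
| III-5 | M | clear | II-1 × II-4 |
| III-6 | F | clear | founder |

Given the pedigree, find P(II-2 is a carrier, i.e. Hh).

1

II-2 is clear so carries H and passed h to III-2 (hh), so II-2 is Hh, giving P(Hh) = 1.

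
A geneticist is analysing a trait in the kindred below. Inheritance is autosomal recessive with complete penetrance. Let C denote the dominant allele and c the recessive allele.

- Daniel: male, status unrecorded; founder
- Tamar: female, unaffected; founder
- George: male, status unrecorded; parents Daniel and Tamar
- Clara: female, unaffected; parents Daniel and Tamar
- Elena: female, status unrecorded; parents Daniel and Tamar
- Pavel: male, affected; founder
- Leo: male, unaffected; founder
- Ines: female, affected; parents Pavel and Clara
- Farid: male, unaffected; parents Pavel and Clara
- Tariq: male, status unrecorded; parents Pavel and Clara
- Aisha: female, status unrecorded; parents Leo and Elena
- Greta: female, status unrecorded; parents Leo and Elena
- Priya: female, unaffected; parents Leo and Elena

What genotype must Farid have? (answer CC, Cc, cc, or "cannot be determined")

Cc

From phenotype alone, Farid is CC or Cc.
Farid is unaffected so carries C and received c from Pavel (cc), so Farid is Cc.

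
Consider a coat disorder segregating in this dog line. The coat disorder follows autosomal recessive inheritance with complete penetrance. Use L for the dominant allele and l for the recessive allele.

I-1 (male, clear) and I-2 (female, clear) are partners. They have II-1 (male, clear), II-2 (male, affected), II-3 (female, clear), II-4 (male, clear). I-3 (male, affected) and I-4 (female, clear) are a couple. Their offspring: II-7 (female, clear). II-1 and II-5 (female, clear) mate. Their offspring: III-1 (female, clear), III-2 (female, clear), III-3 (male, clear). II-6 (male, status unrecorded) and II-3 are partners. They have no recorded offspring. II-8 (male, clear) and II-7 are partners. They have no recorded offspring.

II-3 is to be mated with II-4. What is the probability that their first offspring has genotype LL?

I-1 is clear so carries L and passed l to II-2 (ll), so I-1 is Ll.
I-2 is clear so carries L and passed l to II-2 (ll), so I-2 is Ll.
II-3 is a clear offspring of I-1 (Ll) × I-2 (Ll), whose cross gives 1/4 LL : 1/2 Ll : 1/4 ll; conditioning on being clear, II-3 is LL with probability 1/3, Ll with probability 2/3.
II-4 is a clear offspring of I-1 (Ll) × I-2 (Ll), whose cross gives 1/4 LL : 1/2 Ll : 1/4 ll; conditioning on being clear, II-4 is LL with probability 1/3, Ll with probability 2/3.
Summing over parental genotype combinations, P(offspring has genotype LL) = 1/9·1 + 2/9·1/2 + 2/9·1/2 + 4/9·1/4 = 4/9.

4/9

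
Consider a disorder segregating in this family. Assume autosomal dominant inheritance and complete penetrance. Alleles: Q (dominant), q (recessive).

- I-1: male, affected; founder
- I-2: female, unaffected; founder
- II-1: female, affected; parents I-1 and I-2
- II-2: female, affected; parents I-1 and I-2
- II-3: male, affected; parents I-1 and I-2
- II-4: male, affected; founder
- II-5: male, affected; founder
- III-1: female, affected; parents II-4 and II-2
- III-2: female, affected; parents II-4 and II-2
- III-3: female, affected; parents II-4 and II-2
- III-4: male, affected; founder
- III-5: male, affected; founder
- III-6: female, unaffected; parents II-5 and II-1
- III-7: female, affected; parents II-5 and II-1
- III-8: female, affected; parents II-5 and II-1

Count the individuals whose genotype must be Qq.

4

Obligate heterozygotes: II-1 is affected so carries Q and received q from I-2 (qq), so II-1 is Qq; II-2 is affected so carries Q and received q from I-2 (qq), so II-2 is Qq; II-3 is affected so carries Q and received q from I-2 (qq), so II-3 is Qq; II-5 is affected so carries Q and passed q to III-6 (qq), so II-5 is Qq.
Every other individual is either homozygous by phenotype or has at least one consistent homozygous assignment, so the count is 4.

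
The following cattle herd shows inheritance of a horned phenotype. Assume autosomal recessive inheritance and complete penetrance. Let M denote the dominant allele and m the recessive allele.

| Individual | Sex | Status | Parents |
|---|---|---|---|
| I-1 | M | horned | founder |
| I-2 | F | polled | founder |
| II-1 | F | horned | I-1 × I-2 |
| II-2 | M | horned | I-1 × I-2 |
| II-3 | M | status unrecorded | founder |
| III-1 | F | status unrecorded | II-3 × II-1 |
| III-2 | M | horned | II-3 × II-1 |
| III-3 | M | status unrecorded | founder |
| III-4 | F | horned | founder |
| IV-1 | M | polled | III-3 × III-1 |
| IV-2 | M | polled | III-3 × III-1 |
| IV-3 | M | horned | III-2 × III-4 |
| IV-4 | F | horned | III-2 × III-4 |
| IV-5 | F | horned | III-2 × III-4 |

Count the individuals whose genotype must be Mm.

1

Obligate heterozygotes: I-2 is polled so carries M and passed m to II-1 (mm), so I-2 is Mm.
Every other individual is either homozygous by phenotype or has at least one consistent homozygous assignment, so the count is 1.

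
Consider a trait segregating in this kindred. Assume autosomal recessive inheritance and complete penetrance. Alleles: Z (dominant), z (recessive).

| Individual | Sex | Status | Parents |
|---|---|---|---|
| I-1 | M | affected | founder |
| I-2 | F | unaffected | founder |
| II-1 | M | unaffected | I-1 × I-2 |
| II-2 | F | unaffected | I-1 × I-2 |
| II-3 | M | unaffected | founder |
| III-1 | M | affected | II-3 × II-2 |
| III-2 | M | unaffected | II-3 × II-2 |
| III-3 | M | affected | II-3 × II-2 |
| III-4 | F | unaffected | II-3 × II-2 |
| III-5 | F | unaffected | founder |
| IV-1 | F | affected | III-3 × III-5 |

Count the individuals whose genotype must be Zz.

Obligate heterozygotes: II-1 is unaffected so carries Z and received z from I-1 (zz), so II-1 is Zz; II-2 is unaffected so carries Z and received z from I-1 (zz), so II-2 is Zz; II-3 is unaffected so carries Z and passed z to III-1 (zz), so II-3 is Zz; III-5 is unaffected so carries Z and passed z to IV-1 (zz), so III-5 is Zz.
Every other individual is either homozygous by phenotype or has at least one consistent homozygous assignment, so the count is 4.

4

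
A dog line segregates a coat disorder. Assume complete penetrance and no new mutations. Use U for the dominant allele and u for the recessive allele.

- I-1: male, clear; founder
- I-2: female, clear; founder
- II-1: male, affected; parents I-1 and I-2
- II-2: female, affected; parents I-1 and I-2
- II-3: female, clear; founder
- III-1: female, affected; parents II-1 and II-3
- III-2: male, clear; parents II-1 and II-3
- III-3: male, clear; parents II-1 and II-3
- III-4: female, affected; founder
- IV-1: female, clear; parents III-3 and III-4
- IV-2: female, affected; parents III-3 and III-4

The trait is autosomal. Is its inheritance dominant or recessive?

recessive

I-1 and I-2 are both clear yet have an affected child II-1. Under dominance, an affected child requires at least one affected parent, so the trait cannot be dominant.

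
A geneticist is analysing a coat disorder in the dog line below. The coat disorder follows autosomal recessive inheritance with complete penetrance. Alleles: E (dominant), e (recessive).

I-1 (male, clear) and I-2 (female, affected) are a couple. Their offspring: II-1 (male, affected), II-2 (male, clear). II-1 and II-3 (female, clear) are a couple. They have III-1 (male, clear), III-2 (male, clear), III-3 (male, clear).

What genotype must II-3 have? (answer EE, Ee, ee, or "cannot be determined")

cannot be determined

II-3's phenotype allows EE or Ee, and no parent or child forces a single allele at both positions; consistent genotype assignments exist with II-3 as EE or Ee.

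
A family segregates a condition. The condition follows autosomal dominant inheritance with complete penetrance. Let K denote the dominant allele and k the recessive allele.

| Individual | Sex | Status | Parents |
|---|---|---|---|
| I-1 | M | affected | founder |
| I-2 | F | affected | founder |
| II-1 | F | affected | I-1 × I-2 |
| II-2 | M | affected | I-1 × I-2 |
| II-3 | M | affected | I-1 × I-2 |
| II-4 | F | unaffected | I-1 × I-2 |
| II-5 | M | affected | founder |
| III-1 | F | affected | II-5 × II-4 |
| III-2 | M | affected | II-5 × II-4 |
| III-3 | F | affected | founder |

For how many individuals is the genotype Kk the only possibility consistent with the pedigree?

4

Obligate heterozygotes: I-1 is affected so carries K and passed k to II-4 (kk), so I-1 is Kk; I-2 is affected so carries K and passed k to II-4 (kk), so I-2 is Kk; III-1 is affected so carries K and received k from II-4 (kk), so III-1 is Kk; III-2 is affected so carries K and received k from II-4 (kk), so III-2 is Kk.
Every other individual is either homozygous by phenotype or has at least one consistent homozygous assignment, so the count is 4.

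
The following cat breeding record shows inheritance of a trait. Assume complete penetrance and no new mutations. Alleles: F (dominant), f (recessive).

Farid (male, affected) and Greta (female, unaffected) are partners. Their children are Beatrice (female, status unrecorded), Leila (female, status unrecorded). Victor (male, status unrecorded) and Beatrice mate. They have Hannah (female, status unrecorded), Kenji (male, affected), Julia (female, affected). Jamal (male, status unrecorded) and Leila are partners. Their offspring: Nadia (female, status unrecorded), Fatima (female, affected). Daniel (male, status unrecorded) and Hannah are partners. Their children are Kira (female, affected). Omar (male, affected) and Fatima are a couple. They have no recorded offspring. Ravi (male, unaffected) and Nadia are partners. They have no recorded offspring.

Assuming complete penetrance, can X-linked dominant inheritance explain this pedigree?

Yes

A consistent assignment under X-linked dominant exists: Farid X^F Y, Greta X^f X^f, Beatrice X^F X^f, Leila X^F X^f, Victor X^F Y, Jamal X^F Y, Hannah X^F X^F, Kenji X^F Y, Julia X^F X^F, Daniel X^F Y, Nadia X^F X^F, Fatima X^F X^F, Omar X^F Y, Ravi X^f Y, Kira X^F X^F.
In this assignment every recorded phenotype matches its genotype and every non-founder's genotype is obtainable from its parents' genotypes, so the pedigree is consistent.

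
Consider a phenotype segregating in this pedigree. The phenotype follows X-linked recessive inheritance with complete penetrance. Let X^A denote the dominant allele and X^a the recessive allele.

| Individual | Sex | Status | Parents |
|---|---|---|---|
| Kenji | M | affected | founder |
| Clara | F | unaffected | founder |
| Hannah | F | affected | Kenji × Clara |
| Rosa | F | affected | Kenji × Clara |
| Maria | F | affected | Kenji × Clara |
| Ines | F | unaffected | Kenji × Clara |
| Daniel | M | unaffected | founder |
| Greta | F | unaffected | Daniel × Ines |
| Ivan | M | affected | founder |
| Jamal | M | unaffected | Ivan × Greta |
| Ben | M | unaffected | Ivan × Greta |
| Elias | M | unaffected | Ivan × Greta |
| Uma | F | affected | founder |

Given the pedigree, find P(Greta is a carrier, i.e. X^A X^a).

1/9

Daniel is unaffected, so Daniel is X^A Y.
Ines is unaffected so carries A and received a from Kenji (X^a Y), so Ines is X^A X^a.
Their cross gives offspring ratios 1/2 X^A X^A : 1/2 X^A X^a. Conditioning on Greta being unaffected, P(X^A X^a) = 1/2 / 1 = 1/2 before taking Greta's own offspring into account.
Ivan is affected, so Ivan is X^a Y.
Now use Greta's offspring. Probability of each recorded status — unaffected son Jamal: 1/2 if Greta is X^A X^a, 1 if X^A X^A; unaffected son Ben: 1/2 if Greta is X^A X^a, 1 if X^A X^A; unaffected son Elias: 1/2 if Greta is X^A X^a, 1 if X^A X^A.
Bayes: P(X^A X^a) = 1/2·1/8 / (1/2·1/8 + 1/2·1) = 1/9.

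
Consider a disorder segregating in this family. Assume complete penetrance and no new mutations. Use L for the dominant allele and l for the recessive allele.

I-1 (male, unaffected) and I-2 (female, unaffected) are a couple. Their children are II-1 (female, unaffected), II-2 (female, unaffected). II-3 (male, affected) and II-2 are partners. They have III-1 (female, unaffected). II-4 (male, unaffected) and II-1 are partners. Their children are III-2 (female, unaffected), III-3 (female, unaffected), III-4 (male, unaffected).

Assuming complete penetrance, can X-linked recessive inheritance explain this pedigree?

A consistent assignment under X-linked recessive exists: I-1 X^L Y, I-2 X^L X^L, II-1 X^L X^L, II-2 X^L X^L, II-3 X^l Y, II-4 X^L Y, III-1 X^L X^l, III-2 X^L X^L, III-3 X^L X^L, III-4 X^L Y.
In this assignment every recorded phenotype matches its genotype and every non-founder's genotype is obtainable from its parents' genotypes, so the pedigree is consistent.

Yes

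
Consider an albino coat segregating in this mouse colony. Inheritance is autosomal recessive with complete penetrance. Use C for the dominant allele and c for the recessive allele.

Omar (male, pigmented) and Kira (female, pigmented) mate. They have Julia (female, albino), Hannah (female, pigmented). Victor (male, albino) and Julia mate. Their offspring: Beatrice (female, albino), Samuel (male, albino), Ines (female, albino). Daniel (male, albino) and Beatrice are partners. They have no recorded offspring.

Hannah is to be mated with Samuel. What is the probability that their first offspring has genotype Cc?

Omar is pigmented so carries C and passed c to Julia (cc), so Omar is Cc.
Kira is pigmented so carries C and passed c to Julia (cc), so Kira is Cc.
Hannah is a pigmented offspring of Omar (Cc) × Kira (Cc), whose cross gives 1/4 CC : 1/2 Cc : 1/4 cc; conditioning on being pigmented, Hannah is CC with probability 1/3, Cc with probability 2/3.
Samuel is albino, so Samuel is cc.
Summing over parental genotype combinations, P(offspring has genotype Cc) = 1/3·1 + 2/3·1/2 = 2/3.

2/3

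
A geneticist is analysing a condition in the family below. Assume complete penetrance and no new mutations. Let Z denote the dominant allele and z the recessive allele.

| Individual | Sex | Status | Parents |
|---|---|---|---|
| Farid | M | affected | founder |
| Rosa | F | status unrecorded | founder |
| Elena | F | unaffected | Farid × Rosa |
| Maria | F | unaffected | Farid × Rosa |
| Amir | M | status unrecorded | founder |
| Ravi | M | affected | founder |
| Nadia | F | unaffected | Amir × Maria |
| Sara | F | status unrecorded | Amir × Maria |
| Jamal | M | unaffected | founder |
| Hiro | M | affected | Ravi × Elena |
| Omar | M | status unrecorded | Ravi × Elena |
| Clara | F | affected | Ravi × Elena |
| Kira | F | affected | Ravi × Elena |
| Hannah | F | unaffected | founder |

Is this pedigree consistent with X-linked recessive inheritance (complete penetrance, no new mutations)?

Yes

A consistent assignment under X-linked recessive exists: Farid X^z Y, Rosa X^Z X^Z, Elena X^Z X^z, Maria X^Z X^z, Amir X^Z Y, Ravi X^z Y, Nadia X^Z X^Z, Sara X^Z X^Z, Jamal X^Z Y, Hiro X^z Y, Omar X^Z Y, Clara X^z X^z, Kira X^z X^z, Hannah X^Z X^Z.
In this assignment every recorded phenotype matches its genotype and every non-founder's genotype is obtainable from its parents' genotypes, so the pedigree is consistent.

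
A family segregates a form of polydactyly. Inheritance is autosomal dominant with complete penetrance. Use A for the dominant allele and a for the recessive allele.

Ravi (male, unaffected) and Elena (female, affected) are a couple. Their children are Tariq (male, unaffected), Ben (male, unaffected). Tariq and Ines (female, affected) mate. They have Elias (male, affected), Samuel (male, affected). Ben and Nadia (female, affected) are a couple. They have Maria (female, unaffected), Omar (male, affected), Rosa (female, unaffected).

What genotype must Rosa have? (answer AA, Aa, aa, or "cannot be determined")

Rosa is unaffected, so Rosa is aa.

aa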